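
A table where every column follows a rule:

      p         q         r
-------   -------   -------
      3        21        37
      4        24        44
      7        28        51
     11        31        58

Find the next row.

18  35  65

Column p goes 3, 4, 7, 11 → 18 (each term is the sum of the two before it).
Column q: alternating steps +3, +4, +3, +4, …, so 21, 24, 28, 31 → 35.
Column r: +7 each step, so 37, 44, 51, 58 → 65.
Combining the parts gives 18  35  65.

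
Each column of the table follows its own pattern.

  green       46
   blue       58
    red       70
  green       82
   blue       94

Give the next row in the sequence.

Colour: repeats green → blue → red; green, blue, red, green, blue → red.
Second component: +12 each step; 46, 58, 70, 82, 94 → 106.
Putting it together: red  106.

red  106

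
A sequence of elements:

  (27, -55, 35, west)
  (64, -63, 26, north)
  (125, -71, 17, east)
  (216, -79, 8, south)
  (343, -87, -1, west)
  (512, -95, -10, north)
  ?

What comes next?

First component: perfect cubes: 3³, 4³, 5³, …; 27, 64, 125, 216, 343, 512 → 729.
Second component: −8 each step, so -55, -63, -71, -79, -87, -95 → -103.
Third component: −9 each step, so 35, 26, 17, 8, -1, -10 → -19.
Direction: west, north, east, south, west, north → east (repeats west → north → east → south).
So the next element is (729, -103, -19, east).

(729, -103, -19, east)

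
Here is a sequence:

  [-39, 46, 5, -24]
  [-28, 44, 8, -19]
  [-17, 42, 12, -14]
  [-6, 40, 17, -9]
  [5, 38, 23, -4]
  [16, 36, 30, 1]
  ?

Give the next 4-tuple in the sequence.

[27, 34, 38, 6]

First entry: -39, -28, -17, -6, 5, 16 → 27 (+11 each step).
For the second entry, −2 each step: 46, 44, 42, 40, 38, 36 → 34.
Third entry — differences are 3, 4, 5, … (increasing by 1 each time): 5, 8, 12, 17, 23, 30 → 38.
Fourth entry: +5 each step, so -24, -19, -14, -9, -4, 1 → 6.
So the next 4-tuple is [27, 34, 38, 6].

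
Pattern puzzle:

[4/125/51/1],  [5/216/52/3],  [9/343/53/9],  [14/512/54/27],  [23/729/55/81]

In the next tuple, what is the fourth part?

243

Fourth part goes 1, 3, 9, 27, 81 → 243 (×3 each step).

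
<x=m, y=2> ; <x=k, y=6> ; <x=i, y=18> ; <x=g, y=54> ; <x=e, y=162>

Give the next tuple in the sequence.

For the x, letters move back 2 places in the alphabet: m, k, i, g, e → c.
Y — ×3 each step: 2, 6, 18, 54, 162 → 486.
Combining the parts gives <x=c, y=486>.

<x=c, y=486>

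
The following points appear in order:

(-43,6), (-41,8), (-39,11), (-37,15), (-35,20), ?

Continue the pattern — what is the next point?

(-33,26)

First slot: -43, -41, -39, -37, -35 → -33 (+2 each step).
Second slot: differences are 2, 3, 4, … (increasing by 1 each time), so 6, 8, 11, 15, 20 → 26.
So the next point is (-33,26).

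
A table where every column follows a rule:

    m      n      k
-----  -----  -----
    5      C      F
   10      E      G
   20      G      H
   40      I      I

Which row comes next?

80  K  J

Column m: ×2 each step, so 5, 10, 20, 40 → 80.
Column n: C, E, G, I → K (letters move forward 2 places in the alphabet).
Column k — letters move forward 1 place in the alphabet: F, G, H, I → J.
Putting it together: 80  K  J.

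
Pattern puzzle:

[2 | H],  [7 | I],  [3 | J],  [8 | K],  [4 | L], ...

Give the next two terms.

[9 | M], [5 | N]

First coordinate — alternating steps +5, −4, +5, −4, …: 2, 7, 3, 8, 4 → 9 → 5.
Letter: H, I, J, K, L → M → N (letters move forward 1 place in the alphabet).
Putting the parts together: [9 | M] and then [5 | N].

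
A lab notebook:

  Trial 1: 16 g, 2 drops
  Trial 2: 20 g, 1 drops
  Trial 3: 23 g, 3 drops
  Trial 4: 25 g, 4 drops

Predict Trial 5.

G goes 16, 20, 23, 25 → 26 (differences are 4, 3, 2, … (decreasing by 1 each time)).
Drops — each term is the sum of the two before it: 2, 1, 3, 4 → 7.
So the next record is 26 g, 7 drops.

26 g, 7 drops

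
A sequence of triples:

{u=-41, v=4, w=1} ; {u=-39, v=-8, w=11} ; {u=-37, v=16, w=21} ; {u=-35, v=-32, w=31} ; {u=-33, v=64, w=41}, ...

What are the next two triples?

U: -41, -39, -37, -35, -33 → -31 → -29 (+2 each step).
V — ×(-2) each step: 4, -8, 16, -32, 64 → -128 → 256.
W — +10 each step: 1, 11, 21, 31, 41 → 51 → 61.
Putting the parts together: {u=-31, v=-128, w=51} and then {u=-29, v=256, w=61}.

{u=-31, v=-128, w=51}, {u=-29, v=256, w=61}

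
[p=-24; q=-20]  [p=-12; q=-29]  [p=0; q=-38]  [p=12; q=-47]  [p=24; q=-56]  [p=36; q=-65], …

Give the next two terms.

[p=48; q=-74], [p=60; q=-83]

P: +12 each step; -24, -12, 0, 12, 24, 36 → 48 → 60.
Q — −9 each step: -20, -29, -38, -47, -56, -65 → -74 → -83.
So the next two terms are [p=48; q=-74] and [p=60; q=-83].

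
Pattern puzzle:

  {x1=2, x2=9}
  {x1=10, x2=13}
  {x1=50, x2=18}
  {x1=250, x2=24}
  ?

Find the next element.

X1: ×5 each step; 2, 10, 50, 250 → 1250.
X2: differences are 4, 5, 6, … (increasing by 1 each time), so 9, 13, 18, 24 → 31.
So the next element is {x1=1250, x2=31}.

{x1=1250, x2=31}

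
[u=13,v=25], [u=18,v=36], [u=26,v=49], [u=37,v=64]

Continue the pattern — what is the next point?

[u=51,v=81]

For the u, differences are 5, 8, 11, … (increasing by 3 each time): 13, 18, 26, 37 → 51.
V — perfect squares: 5², 6², 7², …: 25, 36, 49, 64 → 81.
Putting it together: [u=51,v=81].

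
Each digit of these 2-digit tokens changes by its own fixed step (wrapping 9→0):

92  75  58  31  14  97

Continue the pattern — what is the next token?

70

First digit goes 9, 7, 5, 3, 1, 9 → 7 (−2 each step, mod 10).
For the second digit, +3 each step, mod 10: 2, 5, 8, 1, 4, 7 → 0.
Putting it together: 70.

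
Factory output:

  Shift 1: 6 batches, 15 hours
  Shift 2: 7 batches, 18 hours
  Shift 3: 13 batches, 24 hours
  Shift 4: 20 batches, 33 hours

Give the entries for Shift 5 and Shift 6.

Batches goes 6, 7, 13, 20 → 33 → 53 (each term is the sum of the two before it).
Hours: differences are 3, 6, 9, … (increasing by 3 each time); 15, 18, 24, 33 → 45 → 60.
Putting the parts together: 33 batches, 45 hours and then 53 batches, 60 hours.

33 batches, 45 hours; 53 batches, 60 hours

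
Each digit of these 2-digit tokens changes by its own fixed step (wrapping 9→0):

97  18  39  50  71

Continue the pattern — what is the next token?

92

First digit: +2 each step, mod 10, so 9, 1, 3, 5, 7 → 9.
Second digit — +1 each step, mod 10: 7, 8, 9, 0, 1 → 2.
Putting it together: 92.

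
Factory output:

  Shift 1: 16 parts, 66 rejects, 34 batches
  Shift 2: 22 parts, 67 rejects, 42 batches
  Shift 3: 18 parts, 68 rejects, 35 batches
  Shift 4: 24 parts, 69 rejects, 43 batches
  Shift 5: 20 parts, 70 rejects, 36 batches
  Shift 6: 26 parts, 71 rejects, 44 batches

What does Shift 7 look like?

22 parts, 72 rejects, 37 batches

Parts goes 16, 22, 18, 24, 20, 26 → 22 (alternating steps +6, −4, +6, −4, …).
Rejects goes 66, 67, 68, 69, 70, 71 → 72 (+1 each step).
Batches: 34, 42, 35, 43, 36, 44 → 37 (alternating steps +8, −7, +8, −7, …).
Putting it together: 22 parts, 72 rejects, 37 batches.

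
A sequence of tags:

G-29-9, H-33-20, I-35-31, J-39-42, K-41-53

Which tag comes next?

Letter: letters move forward 1 place in the alphabet; G, H, I, J, K → L.
Second component: alternating steps +4, +2, +4, +2, …, so 29, 33, 35, 39, 41 → 45.
Third component: +11 each step, so 9, 20, 31, 42, 53 → 64.
So the next tag is L-45-64.

L-45-64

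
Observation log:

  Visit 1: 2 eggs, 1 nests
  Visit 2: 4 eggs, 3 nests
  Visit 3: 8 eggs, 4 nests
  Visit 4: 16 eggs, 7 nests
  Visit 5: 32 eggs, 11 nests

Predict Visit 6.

64 eggs, 18 nests

Eggs — ×2 each step: 2, 4, 8, 16, 32 → 64.
Nests: each term is the sum of the two before it; 1, 3, 4, 7, 11 → 18.
Combining the parts gives 64 eggs, 18 nests.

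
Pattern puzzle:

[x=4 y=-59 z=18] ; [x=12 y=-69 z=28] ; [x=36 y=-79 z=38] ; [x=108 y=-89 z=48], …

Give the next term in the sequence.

X: 4, 12, 36, 108 → 324 (×3 each step).
Y — −10 each step: -59, -69, -79, -89 → -99.
Z — together with the y always sums to -41: 18, 28, 38, 48 → 58.
So the next term is [x=324 y=-99 z=58].

[x=324 y=-99 z=58]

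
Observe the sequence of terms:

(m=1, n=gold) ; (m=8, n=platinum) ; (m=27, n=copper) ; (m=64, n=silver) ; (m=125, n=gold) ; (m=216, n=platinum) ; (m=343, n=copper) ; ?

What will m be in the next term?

M: perfect cubes: 1³, 2³, 3³, …, so 1, 8, 27, 64, 125, 216, 343 → 512.

512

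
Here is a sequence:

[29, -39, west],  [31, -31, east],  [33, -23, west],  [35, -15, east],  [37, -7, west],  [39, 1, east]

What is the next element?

First component — +2 each step: 29, 31, 33, 35, 37, 39 → 41.
Second component: -39, -31, -23, -15, -7, 1 → 9 (+8 each step).
Direction — alternates west ↔ east: west, east, west, east, west, east → west.
So the next element is [41, 9, west].

[41, 9, west]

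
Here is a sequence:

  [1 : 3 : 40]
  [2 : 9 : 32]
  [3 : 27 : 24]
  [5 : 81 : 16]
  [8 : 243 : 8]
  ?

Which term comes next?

[13 : 729 : 0]

First part: 1, 2, 3, 5, 8 → 13 (each term is the sum of the two before it).
Second part — ×3 each step: 3, 9, 27, 81, 243 → 729.
Third part: −8 each step; 40, 32, 24, 16, 8 → 0.
Putting it together: [13 : 729 : 0].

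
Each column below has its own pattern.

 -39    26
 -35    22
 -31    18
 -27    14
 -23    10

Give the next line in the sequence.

For the first component, +4 each step: -39, -35, -31, -27, -23 → -19.
Second component: together with the first component always sums to -13, so 26, 22, 18, 14, 10 → 6.
Combining the parts gives -19  6.

-19  6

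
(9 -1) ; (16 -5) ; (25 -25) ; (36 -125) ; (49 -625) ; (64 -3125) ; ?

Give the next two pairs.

For the first slot, perfect squares: 3², 4², 5², …: 9, 16, 25, 36, 49, 64 → 81 → 100.
Second slot: ×5 each step; -1, -5, -25, -125, -625, -3125 → -15625 → -78125.
Putting the parts together: (81 -15625) and then (100 -78125).

(81 -15625), (100 -78125)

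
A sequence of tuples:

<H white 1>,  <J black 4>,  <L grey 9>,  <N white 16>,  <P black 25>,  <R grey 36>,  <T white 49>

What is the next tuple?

<V black 64>

Letter: H, J, L, N, P, R, T → V (letters move forward 2 places in the alphabet).
For the shade, repeats white → black → grey: white, black, grey, white, black, grey, white → black.
Third part — perfect squares: 1², 2², 3², …: 1, 4, 9, 16, 25, 36, 49 → 64.
Combining the parts gives <V black 64>.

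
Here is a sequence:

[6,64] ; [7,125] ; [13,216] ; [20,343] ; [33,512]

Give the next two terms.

[53,729], [86,1000]

First component — each term is the sum of the two before it: 6, 7, 13, 20, 33 → 53 → 86.
For the second component, perfect cubes: 4³, 5³, 6³, …: 64, 125, 216, 343, 512 → 729 → 1000.
So the next two terms are [53,729] and [86,1000].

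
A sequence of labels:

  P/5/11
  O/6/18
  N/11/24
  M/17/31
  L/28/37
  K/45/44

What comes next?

J/73/50

Letter: P, O, N, M, L, K → J (letters move back 1 place in the alphabet).
For the second component, each term is the sum of the two before it: 5, 6, 11, 17, 28, 45 → 73.
Third component: 11, 18, 24, 31, 37, 44 → 50 (alternating steps +7, +6, +7, +6, …).
Putting it together: J/73/50.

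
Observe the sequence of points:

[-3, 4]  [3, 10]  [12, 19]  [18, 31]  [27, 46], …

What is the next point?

[33, 64]

First component — alternating steps +6, +9, +6, +9, …: -3, 3, 12, 18, 27 → 33.
Second component goes 4, 10, 19, 31, 46 → 64 (differences are 6, 9, 12, … (increasing by 3 each time)).
Combining the parts gives [33, 64].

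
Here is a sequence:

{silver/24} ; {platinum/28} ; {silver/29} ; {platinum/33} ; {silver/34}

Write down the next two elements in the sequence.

{platinum/38}, {silver/39}

For the metal, alternates silver ↔ platinum: silver, platinum, silver, platinum, silver → platinum → silver.
Second slot — alternating steps +4, +1, +4, +1, …: 24, 28, 29, 33, 34 → 38 → 39.
Putting the parts together: {platinum/38} and then {silver/39}.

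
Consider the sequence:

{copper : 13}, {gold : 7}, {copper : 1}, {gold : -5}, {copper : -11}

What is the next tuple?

Metal — alternates copper ↔ gold: copper, gold, copper, gold, copper → gold.
For the second part, −6 each step: 13, 7, 1, -5, -11 → -17.
Putting it together: {gold : -17}.

{gold : -17}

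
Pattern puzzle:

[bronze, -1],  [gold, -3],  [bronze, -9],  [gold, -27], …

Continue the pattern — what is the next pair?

Rank — alternates bronze ↔ gold: bronze, gold, bronze, gold → bronze.
Second value: -1, -3, -9, -27 → -81 (×3 each step).
So the next pair is [bronze, -81].

[bronze, -81]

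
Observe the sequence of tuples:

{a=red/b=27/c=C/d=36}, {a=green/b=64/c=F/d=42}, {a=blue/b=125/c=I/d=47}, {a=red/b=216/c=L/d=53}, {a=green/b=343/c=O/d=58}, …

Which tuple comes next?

A: repeats red → green → blue; red, green, blue, red, green → blue.
B — perfect cubes: 3³, 4³, 5³, …: 27, 64, 125, 216, 343 → 512.
For the c, letters move forward 3 places in the alphabet: C, F, I, L, O → R.
D: alternating steps +6, +5, +6, +5, …; 36, 42, 47, 53, 58 → 64.
Putting it together: {a=blue/b=512/c=R/d=64}.

{a=blue/b=512/c=R/d=64}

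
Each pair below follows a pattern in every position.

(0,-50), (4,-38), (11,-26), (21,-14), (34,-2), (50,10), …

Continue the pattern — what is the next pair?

(69,22)

For the first coordinate, differences are 4, 7, 10, … (increasing by 3 each time): 0, 4, 11, 21, 34, 50 → 69.
Second coordinate: -50, -38, -26, -14, -2, 10 → 22 (+12 each step).
Combining the parts gives (69,22).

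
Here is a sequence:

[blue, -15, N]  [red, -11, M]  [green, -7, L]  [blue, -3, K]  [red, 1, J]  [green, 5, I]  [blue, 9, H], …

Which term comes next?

Colour goes blue, red, green, blue, red, green, blue → red (repeats blue → red → green).
For the second coordinate, +4 each step: -15, -11, -7, -3, 1, 5, 9 → 13.
For the letter, letters move back 1 place in the alphabet: N, M, L, K, J, I, H → G.
So the next term is [red, 13, G].

[red, 13, G]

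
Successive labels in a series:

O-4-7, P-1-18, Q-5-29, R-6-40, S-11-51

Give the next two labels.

Letter: letters move forward 1 place in the alphabet, so O, P, Q, R, S → T → U.
For the second component, each term is the sum of the two before it: 4, 1, 5, 6, 11 → 17 → 28.
Third component goes 7, 18, 29, 40, 51 → 62 → 73 (+11 each step).
So the next two labels are T-17-62 and U-28-73.

T-17-62, U-28-73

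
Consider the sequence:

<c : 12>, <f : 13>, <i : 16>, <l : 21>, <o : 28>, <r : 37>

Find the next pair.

<u : 48>

Letter: letters move forward 3 places in the alphabet, so c, f, i, l, o, r → u.
Second slot: 12, 13, 16, 21, 28, 37 → 48 (differences are 1, 3, 5, … (increasing by 2 each time)).
So the next pair is <u : 48>.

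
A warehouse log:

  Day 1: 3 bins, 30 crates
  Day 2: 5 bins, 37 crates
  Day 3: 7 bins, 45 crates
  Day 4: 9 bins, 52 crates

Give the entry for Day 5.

Bins: 3, 5, 7, 9 → 11 (+2 each step).
Crates: alternating steps +7, +8, +7, +8, …; 30, 37, 45, 52 → 60.
Combining the parts gives 11 bins, 60 crates.

11 bins, 60 crates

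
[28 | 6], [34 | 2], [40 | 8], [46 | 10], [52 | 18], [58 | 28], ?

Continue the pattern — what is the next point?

First entry goes 28, 34, 40, 46, 52, 58 → 64 (+6 each step).
Second entry: each term is the sum of the two before it, so 6, 2, 8, 10, 18, 28 → 46.
Putting it together: [64 | 46].

[64 | 46]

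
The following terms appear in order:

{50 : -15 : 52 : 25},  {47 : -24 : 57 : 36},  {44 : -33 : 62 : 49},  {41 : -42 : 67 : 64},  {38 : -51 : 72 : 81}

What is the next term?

{35 : -60 : 77 : 100}

For the first entry, −3 each step: 50, 47, 44, 41, 38 → 35.
Second entry — −9 each step: -15, -24, -33, -42, -51 → -60.
Third entry goes 52, 57, 62, 67, 72 → 77 (+5 each step).
Fourth entry — perfect squares: 5², 6², 7², …: 25, 36, 49, 64, 81 → 100.
Putting it together: {35 : -60 : 77 : 100}.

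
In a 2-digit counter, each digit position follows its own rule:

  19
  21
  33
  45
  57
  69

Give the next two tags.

First digit: +1 each step, mod 10; 1, 2, 3, 4, 5, 6 → 7 → 8.
Second digit goes 9, 1, 3, 5, 7, 9 → 1 → 3 (+2 each step, mod 10).
So the next two tags are 71 and 83.

71 then 83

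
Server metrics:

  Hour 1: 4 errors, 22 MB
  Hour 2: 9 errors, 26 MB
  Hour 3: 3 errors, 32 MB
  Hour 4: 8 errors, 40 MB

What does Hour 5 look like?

2 errors, 50 MB

Errors goes 4, 9, 3, 8 → 2 (alternating steps +5, −6, +5, −6, …).
MB: differences are 4, 6, 8, … (increasing by 2 each time), so 22, 26, 32, 40 → 50.
Combining the parts gives 2 errors, 50 MB.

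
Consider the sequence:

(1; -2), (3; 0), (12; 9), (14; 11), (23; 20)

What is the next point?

First coordinate goes 1, 3, 12, 14, 23 → 25 (alternating steps +2, +9, +2, +9, …).
Second coordinate: -2, 0, 9, 11, 20 → 22 (always 3 less than the first coordinate).
Putting it together: (25; 22).

(25; 22)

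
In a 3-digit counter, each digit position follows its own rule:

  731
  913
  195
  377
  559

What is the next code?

731

First digit — +2 each step, mod 10: 7, 9, 1, 3, 5 → 7.
Second digit goes 3, 1, 9, 7, 5 → 3 (−2 each step, mod 10).
Third digit: 1, 3, 5, 7, 9 → 1 (+2 each step, mod 10).
Putting it together: 731.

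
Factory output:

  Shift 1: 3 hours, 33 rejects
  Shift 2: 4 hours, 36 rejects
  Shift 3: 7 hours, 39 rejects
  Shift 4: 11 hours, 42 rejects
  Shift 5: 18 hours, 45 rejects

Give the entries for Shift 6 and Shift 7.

Hours: 3, 4, 7, 11, 18 → 29 → 47 (each term is the sum of the two before it).
Rejects: +3 each step, so 33, 36, 39, 42, 45 → 48 → 51.
So the next two records are 29 hours, 48 rejects and 47 hours, 51 rejects.

29 hours, 48 rejects; 47 hours, 51 rejects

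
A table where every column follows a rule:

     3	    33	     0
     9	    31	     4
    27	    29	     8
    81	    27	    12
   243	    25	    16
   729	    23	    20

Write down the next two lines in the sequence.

2187  21  24; 6561  19  28

First component goes 3, 9, 27, 81, 243, 729 → 2187 → 6561 (×3 each step).
For the second component, −2 each step: 33, 31, 29, 27, 25, 23 → 21 → 19.
Third component goes 0, 4, 8, 12, 16, 20 → 24 → 28 (+4 each step).
Putting the parts together: 2187  21  24 and then 6561  19  28.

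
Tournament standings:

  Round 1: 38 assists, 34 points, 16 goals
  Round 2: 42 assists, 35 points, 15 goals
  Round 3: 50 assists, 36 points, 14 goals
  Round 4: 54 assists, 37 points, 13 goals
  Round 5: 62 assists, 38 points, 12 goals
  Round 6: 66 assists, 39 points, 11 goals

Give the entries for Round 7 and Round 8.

Assists: 38, 42, 50, 54, 62, 66 → 74 → 78 (alternating steps +4, +8, +4, +8, …).
Points: +1 each step; 34, 35, 36, 37, 38, 39 → 40 → 41.
Goals — together with the points always sums to 50: 16, 15, 14, 13, 12, 11 → 10 → 9.
So the next two lines are 74 assists, 40 points, 10 goals and 78 assists, 41 points, 9 goals.

74 assists, 40 points, 10 goals; 78 assists, 41 points, 9 goals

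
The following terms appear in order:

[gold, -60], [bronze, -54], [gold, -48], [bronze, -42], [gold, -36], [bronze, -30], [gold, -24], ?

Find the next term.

Rank: gold, bronze, gold, bronze, gold, bronze, gold → bronze (alternates gold ↔ bronze).
For the second component, +6 each step: -60, -54, -48, -42, -36, -30, -24 → -18.
Combining the parts gives [bronze, -18].

[bronze, -18]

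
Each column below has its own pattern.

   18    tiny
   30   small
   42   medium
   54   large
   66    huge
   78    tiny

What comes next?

90  small

For the first component, +12 each step: 18, 30, 42, 54, 66, 78 → 90.
For the size, repeats tiny → small → medium → large → huge: tiny, small, medium, large, huge, tiny → small.
So the next line is 90  small.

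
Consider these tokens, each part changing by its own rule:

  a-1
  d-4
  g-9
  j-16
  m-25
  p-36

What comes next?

s-49

Letter: letters move forward 3 places in the alphabet, so a, d, g, j, m, p → s.
For the second component, perfect squares: 1², 2², 3², …: 1, 4, 9, 16, 25, 36 → 49.
So the next token is s-49.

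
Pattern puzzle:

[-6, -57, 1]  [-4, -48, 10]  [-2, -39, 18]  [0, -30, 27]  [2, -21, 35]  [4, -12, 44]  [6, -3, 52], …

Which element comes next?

[8, 6, 61]

First slot goes -6, -4, -2, 0, 2, 4, 6 → 8 (+2 each step).
Second slot — +9 each step: -57, -48, -39, -30, -21, -12, -3 → 6.
For the third slot, alternating steps +9, +8, +9, +8, …: 1, 10, 18, 27, 35, 44, 52 → 61.
Putting it together: [8, 6, 61].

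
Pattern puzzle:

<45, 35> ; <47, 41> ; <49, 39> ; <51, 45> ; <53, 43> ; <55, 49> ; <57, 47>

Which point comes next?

First value: +2 each step; 45, 47, 49, 51, 53, 55, 57 → 59.
Second value — alternating steps +6, −2, +6, −2, …: 35, 41, 39, 45, 43, 49, 47 → 53.
Combining the parts gives <59, 53>.

<59, 53>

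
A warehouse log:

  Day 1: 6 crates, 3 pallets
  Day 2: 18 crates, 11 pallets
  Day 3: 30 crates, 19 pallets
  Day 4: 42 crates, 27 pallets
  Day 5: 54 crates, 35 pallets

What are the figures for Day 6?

For the crates, +12 each step: 6, 18, 30, 42, 54 → 66.
Pallets: 3, 11, 19, 27, 35 → 43 (+8 each step).
Putting it together: 66 crates, 43 pallets.

66 crates, 43 pallets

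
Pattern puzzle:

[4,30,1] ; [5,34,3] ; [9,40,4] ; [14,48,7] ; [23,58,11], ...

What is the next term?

For the first part, each term is the sum of the two before it: 4, 5, 9, 14, 23 → 37.
Second part: 30, 34, 40, 48, 58 → 70 (differences are 4, 6, 8, … (increasing by 2 each time)).
Third part: each term is the sum of the two before it; 1, 3, 4, 7, 11 → 18.
Combining the parts gives [37,70,18].

[37,70,18]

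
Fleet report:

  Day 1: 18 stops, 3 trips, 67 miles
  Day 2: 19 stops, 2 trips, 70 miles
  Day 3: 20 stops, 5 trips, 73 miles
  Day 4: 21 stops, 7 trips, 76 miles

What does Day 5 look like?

22 stops, 12 trips, 79 miles

Stops: +1 each step; 18, 19, 20, 21 → 22.
For the trips, each term is the sum of the two before it: 3, 2, 5, 7 → 12.
For the miles, +3 each step: 67, 70, 73, 76 → 79.
So the next line is 22 stops, 12 trips, 79 miles.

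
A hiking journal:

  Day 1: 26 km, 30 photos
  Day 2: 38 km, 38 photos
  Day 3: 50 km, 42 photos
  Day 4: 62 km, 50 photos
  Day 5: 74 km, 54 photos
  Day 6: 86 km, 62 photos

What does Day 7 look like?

Km goes 26, 38, 50, 62, 74, 86 → 98 (+12 each step).
Photos goes 30, 38, 42, 50, 54, 62 → 66 (alternating steps +8, +4, +8, +4, …).
So the next record is 98 km, 66 photos.

98 km, 66 photos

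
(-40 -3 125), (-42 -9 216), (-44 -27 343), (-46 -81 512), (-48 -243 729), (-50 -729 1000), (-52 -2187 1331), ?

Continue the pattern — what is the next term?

(-54 -6561 1728)

First component — −2 each step: -40, -42, -44, -46, -48, -50, -52 → -54.
Second component goes -3, -9, -27, -81, -243, -729, -2187 → -6561 (×3 each step).
Third component: 125, 216, 343, 512, 729, 1000, 1331 → 1728 (perfect cubes: 5³, 6³, 7³, …).
Combining the parts gives (-54 -6561 1728).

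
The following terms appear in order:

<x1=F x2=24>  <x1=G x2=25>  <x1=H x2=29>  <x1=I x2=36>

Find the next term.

X1: letters move forward 1 place in the alphabet, so F, G, H, I → J.
X2: 24, 25, 29, 36 → 46 (differences are 1, 4, 7, … (increasing by 3 each time)).
Putting it together: <x1=J x2=46>.

<x1=J x2=46>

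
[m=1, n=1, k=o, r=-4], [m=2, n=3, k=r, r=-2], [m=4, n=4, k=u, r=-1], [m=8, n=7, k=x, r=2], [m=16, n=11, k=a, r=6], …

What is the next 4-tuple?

[m=32, n=18, k=d, r=13]

M: 1, 2, 4, 8, 16 → 32 (×2 each step).
N: each term is the sum of the two before it; 1, 3, 4, 7, 11 → 18.
K — letters move forward 3 places in the alphabet, wrapping Z→A: o, r, u, x, a → d.
R: -4, -2, -1, 2, 6 → 13 (always 5 less than the n).
Combining the parts gives [m=32, n=18, k=d, r=13].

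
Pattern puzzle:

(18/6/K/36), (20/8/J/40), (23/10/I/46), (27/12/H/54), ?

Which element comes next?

First part goes 18, 20, 23, 27 → 32 (differences are 2, 3, 4, … (increasing by 1 each time)).
Second part goes 6, 8, 10, 12 → 14 (+2 each step).
Letter: letters move back 1 place in the alphabet; K, J, I, H → G.
Fourth part: 36, 40, 46, 54 → 64 (always 2 × the first part).
Putting it together: (32/14/G/64).

(32/14/G/64)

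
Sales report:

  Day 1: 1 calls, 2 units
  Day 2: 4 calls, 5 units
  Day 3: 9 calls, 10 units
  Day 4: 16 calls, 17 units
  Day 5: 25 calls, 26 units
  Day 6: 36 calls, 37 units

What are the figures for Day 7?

For the calls, perfect squares: 1², 2², 3², …: 1, 4, 9, 16, 25, 36 → 49.
Units: 2, 5, 10, 17, 26, 37 → 50 (always 1 more than the calls).
So the next row is 49 calls, 50 units.

49 calls, 50 units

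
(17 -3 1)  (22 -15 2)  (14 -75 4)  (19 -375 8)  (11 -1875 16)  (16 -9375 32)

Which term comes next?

First entry: alternating steps +5, −8, +5, −8, …; 17, 22, 14, 19, 11, 16 → 8.
Second entry: ×5 each step, so -3, -15, -75, -375, -1875, -9375 → -46875.
Third entry goes 1, 2, 4, 8, 16, 32 → 64 (×2 each step).
Combining the parts gives (8 -46875 64).

(8 -46875 64)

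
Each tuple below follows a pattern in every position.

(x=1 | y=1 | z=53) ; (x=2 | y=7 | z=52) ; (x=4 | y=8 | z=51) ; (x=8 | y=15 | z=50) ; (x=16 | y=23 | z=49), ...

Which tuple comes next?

(x=32 | y=38 | z=48)

X: 1, 2, 4, 8, 16 → 32 (×2 each step).
Y: 1, 7, 8, 15, 23 → 38 (each term is the sum of the two before it).
For the z, −1 each step: 53, 52, 51, 50, 49 → 48.
Putting it together: (x=32 | y=38 | z=48).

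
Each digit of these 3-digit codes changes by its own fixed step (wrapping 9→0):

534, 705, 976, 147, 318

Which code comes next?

First digit goes 5, 7, 9, 1, 3 → 5 (+2 each step, mod 10).
Second digit: 3, 0, 7, 4, 1 → 8 (−3 each step, mod 10).
Third digit goes 4, 5, 6, 7, 8 → 9 (+1 each step, mod 10).
Putting it together: 589.

589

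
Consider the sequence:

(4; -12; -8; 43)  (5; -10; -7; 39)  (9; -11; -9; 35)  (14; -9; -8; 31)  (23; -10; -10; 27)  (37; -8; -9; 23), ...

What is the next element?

(60; -9; -11; 19)

First component: each term is the sum of the two before it, so 4, 5, 9, 14, 23, 37 → 60.
Second component goes -12, -10, -11, -9, -10, -8 → -9 (alternating steps +2, −1, +2, −1, …).
Third component: alternating steps +1, −2, +1, −2, …, so -8, -7, -9, -8, -10, -9 → -11.
Fourth component: −4 each step; 43, 39, 35, 31, 27, 23 → 19.
Combining the parts gives (60; -9; -11; 19).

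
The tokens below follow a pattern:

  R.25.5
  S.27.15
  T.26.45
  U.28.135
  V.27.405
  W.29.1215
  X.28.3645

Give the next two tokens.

Y.30.10935 then Z.29.32805

Letter: letters move forward 1 place in the alphabet, so R, S, T, U, V, W, X → Y → Z.
Second component — alternating steps +2, −1, +2, −1, …: 25, 27, 26, 28, 27, 29, 28 → 30 → 29.
Third component — ×3 each step: 5, 15, 45, 135, 405, 1215, 3645 → 10935 → 32805.
So the next two tokens are Y.30.10935 and Z.29.32805.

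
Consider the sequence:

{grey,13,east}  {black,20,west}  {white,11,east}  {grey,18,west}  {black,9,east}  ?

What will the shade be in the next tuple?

white

Shade: repeats grey → black → white; grey, black, white, grey, black → white.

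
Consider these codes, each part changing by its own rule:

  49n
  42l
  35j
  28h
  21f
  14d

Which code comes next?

First component: 49, 42, 35, 28, 21, 14 → 7 (−7 each step).
Letter: letters move back 2 places in the alphabet; n, l, j, h, f, d → b.
Putting it together: 7b.

7b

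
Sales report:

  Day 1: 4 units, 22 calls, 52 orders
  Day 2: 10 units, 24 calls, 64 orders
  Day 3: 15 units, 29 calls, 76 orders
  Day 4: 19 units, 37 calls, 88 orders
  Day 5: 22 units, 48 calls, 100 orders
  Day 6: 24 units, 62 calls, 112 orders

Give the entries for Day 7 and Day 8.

25 units, 79 calls, 124 orders; 25 units, 99 calls, 136 orders

Units: differences are 6, 5, 4, … (decreasing by 1 each time); 4, 10, 15, 19, 22, 24 → 25 → 25.
Calls — differences are 2, 5, 8, … (increasing by 3 each time): 22, 24, 29, 37, 48, 62 → 79 → 99.
Orders goes 52, 64, 76, 88, 100, 112 → 124 → 136 (+12 each step).
So the next two rows are 25 units, 79 calls, 124 orders and 25 units, 99 calls, 136 orders.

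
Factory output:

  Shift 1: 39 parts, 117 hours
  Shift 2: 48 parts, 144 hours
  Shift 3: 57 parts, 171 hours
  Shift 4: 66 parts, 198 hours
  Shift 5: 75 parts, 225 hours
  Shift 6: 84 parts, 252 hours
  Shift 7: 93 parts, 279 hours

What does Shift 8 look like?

Parts: 39, 48, 57, 66, 75, 84, 93 → 102 (+9 each step).
Hours: always 3 × the parts; 117, 144, 171, 198, 225, 252, 279 → 306.
Combining the parts gives 102 parts, 306 hours.

102 parts, 306 hours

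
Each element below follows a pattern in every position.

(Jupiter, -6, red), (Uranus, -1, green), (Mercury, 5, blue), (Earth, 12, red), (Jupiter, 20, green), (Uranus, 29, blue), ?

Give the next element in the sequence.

Planet goes Jupiter, Uranus, Mercury, Earth, Jupiter, Uranus → Mercury (repeats Jupiter → Uranus → Mercury → Earth).
Second entry: differences are 5, 6, 7, … (increasing by 1 each time), so -6, -1, 5, 12, 20, 29 → 39.
Colour — repeats red → green → blue: red, green, blue, red, green, blue → red.
Combining the parts gives (Mercury, 39, red).

(Mercury, 39, red)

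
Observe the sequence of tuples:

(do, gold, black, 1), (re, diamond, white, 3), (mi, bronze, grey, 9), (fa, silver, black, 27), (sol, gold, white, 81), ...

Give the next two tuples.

(la, diamond, grey, 243), (ti, bronze, black, 729)

For the note, runs through the solfège scale do→ti: do, re, mi, fa, sol → la → ti.
Rank — repeats gold → diamond → bronze → silver: gold, diamond, bronze, silver, gold → diamond → bronze.
Shade: repeats black → white → grey; black, white, grey, black, white → grey → black.
Fourth component — ×3 each step: 1, 3, 9, 27, 81 → 243 → 729.
So the next two tuples are (la, diamond, grey, 243) and (ti, bronze, black, 729).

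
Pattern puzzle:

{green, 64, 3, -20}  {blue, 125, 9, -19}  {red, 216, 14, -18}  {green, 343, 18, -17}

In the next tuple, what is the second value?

512

Second value goes 64, 125, 216, 343 → 512 (perfect cubes: 4³, 5³, 6³, …).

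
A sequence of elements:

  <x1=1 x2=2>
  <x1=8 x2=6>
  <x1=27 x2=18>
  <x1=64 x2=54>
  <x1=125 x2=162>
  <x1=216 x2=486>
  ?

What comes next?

<x1=343 x2=1458>

X1: perfect cubes: 1³, 2³, 3³, …, so 1, 8, 27, 64, 125, 216 → 343.
X2 — ×3 each step: 2, 6, 18, 54, 162, 486 → 1458.
Combining the parts gives <x1=343 x2=1458>.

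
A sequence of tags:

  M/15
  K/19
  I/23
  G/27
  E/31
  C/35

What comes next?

A/39

Letter — letters move back 2 places in the alphabet: M, K, I, G, E, C → A.
Second component: +4 each step, so 15, 19, 23, 27, 31, 35 → 39.
Combining the parts gives A/39.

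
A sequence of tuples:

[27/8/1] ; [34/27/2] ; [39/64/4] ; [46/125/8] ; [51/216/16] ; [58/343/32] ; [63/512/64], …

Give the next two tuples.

[70/729/128], [75/1000/256]

First value goes 27, 34, 39, 46, 51, 58, 63 → 70 → 75 (alternating steps +7, +5, +7, +5, …).
Second value — perfect cubes: 2³, 3³, 4³, …: 8, 27, 64, 125, 216, 343, 512 → 729 → 1000.
Third value — ×2 each step: 1, 2, 4, 8, 16, 32, 64 → 128 → 256.
Putting the parts together: [70/729/128] and then [75/1000/256].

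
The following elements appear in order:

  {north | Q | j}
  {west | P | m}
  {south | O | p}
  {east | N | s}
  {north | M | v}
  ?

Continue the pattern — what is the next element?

For the direction, repeats north → west → south → east: north, west, south, east, north → west.
First letter goes Q, P, O, N, M → L (letters move back 1 place in the alphabet).
Second letter: letters move forward 3 places in the alphabet, so j, m, p, s, v → y.
Combining the parts gives {west | L | y}.

{west | L | y}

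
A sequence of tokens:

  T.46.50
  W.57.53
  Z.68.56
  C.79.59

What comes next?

F.90.62

Letter: T, W, Z, C → F (letters move forward 3 places in the alphabet, wrapping Z→A).
Second component: +11 each step, so 46, 57, 68, 79 → 90.
For the third component, +3 each step: 50, 53, 56, 59 → 62.
So the next token is F.90.62.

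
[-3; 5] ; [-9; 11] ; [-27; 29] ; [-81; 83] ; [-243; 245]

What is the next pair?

First value: ×3 each step; -3, -9, -27, -81, -243 → -729.
Second value goes 5, 11, 29, 83, 245 → 731 (together with the first value always sums to 2).
Combining the parts gives [-729; 731].

[-729; 731]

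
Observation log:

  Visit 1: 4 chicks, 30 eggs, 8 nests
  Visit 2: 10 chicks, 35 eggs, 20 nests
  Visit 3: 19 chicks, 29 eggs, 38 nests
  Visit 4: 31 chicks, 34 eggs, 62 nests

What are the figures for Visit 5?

46 chicks, 28 eggs, 92 nests

Chicks goes 4, 10, 19, 31 → 46 (differences are 6, 9, 12, … (increasing by 3 each time)).
Eggs — alternating steps +5, −6, +5, −6, …: 30, 35, 29, 34 → 28.
Nests: always 2 × the chicks; 8, 20, 38, 62 → 92.
Combining the parts gives 46 chicks, 28 eggs, 92 nests.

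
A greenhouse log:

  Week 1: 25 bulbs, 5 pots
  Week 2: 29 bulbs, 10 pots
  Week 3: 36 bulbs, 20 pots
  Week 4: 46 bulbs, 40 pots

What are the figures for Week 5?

59 bulbs, 80 pots

Bulbs: 25, 29, 36, 46 → 59 (differences are 4, 7, 10, … (increasing by 3 each time)).
Pots — ×2 each step: 5, 10, 20, 40 → 80.
So the next row is 59 bulbs, 80 pots.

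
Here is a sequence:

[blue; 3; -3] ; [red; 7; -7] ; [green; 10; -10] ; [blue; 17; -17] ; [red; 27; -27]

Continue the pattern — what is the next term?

Colour: repeats blue → red → green, so blue, red, green, blue, red → green.
For the second entry, each term is the sum of the two before it: 3, 7, 10, 17, 27 → 44.
For the third entry, always the negative of the second entry: -3, -7, -10, -17, -27 → -44.
Combining the parts gives [green; 44; -44].

[green; 44; -44]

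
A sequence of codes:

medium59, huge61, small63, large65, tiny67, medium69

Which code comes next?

huge71

Size goes medium, huge, small, large, tiny, medium → huge (repeats medium → huge → small → large → tiny).
Second component: +2 each step; 59, 61, 63, 65, 67, 69 → 71.
Putting it together: huge71.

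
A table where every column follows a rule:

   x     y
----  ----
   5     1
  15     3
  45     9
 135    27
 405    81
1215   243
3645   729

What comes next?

10935  2187

Column x — ×3 each step: 5, 15, 45, 135, 405, 1215, 3645 → 10935.
For the column y, ×3 each step: 1, 3, 9, 27, 81, 243, 729 → 2187.
So the next line is 10935  2187.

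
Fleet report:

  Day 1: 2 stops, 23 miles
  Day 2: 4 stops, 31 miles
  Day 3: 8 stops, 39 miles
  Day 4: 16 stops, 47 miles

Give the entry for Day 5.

Stops goes 2, 4, 8, 16 → 32 (×2 each step).
Miles goes 23, 31, 39, 47 → 55 (+8 each step).
Combining the parts gives 32 stops, 55 miles.

32 stops, 55 miles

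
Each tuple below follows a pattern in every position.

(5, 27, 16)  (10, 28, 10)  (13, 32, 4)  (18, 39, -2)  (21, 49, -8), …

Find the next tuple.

(26, 62, -14)

First value goes 5, 10, 13, 18, 21 → 26 (alternating steps +5, +3, +5, +3, …).
Second value goes 27, 28, 32, 39, 49 → 62 (differences are 1, 4, 7, … (increasing by 3 each time)).
Third value: −6 each step; 16, 10, 4, -2, -8 → -14.
Putting it together: (26, 62, -14).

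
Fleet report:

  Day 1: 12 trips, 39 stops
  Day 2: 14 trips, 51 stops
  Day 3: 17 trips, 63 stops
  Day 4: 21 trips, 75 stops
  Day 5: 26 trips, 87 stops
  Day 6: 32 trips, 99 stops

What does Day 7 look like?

39 trips, 111 stops

For the trips, differences are 2, 3, 4, … (increasing by 1 each time): 12, 14, 17, 21, 26, 32 → 39.
Stops — +12 each step: 39, 51, 63, 75, 87, 99 → 111.
Combining the parts gives 39 trips, 111 stops.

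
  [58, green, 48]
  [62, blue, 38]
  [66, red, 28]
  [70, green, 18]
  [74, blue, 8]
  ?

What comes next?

First component: 58, 62, 66, 70, 74 → 78 (+4 each step).
Colour — repeats green → blue → red: green, blue, red, green, blue → red.
Third component — −10 each step: 48, 38, 28, 18, 8 → -2.
Combining the parts gives [78, red, -2].

[78, red, -2]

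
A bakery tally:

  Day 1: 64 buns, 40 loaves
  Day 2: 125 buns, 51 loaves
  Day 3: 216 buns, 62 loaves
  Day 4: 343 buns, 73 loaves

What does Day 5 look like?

For the buns, perfect cubes: 4³, 5³, 6³, …: 64, 125, 216, 343 → 512.
Loaves: 40, 51, 62, 73 → 84 (+11 each step).
Putting it together: 512 buns, 84 loaves.

512 buns, 84 loaves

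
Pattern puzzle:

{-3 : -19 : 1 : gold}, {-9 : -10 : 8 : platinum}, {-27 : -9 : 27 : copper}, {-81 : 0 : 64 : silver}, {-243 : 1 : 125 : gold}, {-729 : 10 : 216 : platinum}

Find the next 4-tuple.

{-2187 : 11 : 343 : copper}

For the first value, ×3 each step: -3, -9, -27, -81, -243, -729 → -2187.
Second value: alternating steps +9, +1, +9, +1, …, so -19, -10, -9, 0, 1, 10 → 11.
Third value: 1, 8, 27, 64, 125, 216 → 343 (perfect cubes: 1³, 2³, 3³, …).
Metal: repeats gold → platinum → copper → silver; gold, platinum, copper, silver, gold, platinum → copper.
Combining the parts gives {-2187 : 11 : 343 : copper}.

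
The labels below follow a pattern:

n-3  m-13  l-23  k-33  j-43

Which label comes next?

Letter goes n, m, l, k, j → i (letters move back 1 place in the alphabet).
Second component goes 3, 13, 23, 33, 43 → 53 (+10 each step).
Putting it together: i-53.

i-53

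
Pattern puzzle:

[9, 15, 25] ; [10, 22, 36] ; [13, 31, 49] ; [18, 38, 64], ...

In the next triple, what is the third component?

Third component: 25, 36, 49, 64 → 81 (perfect squares: 5², 6², 7², …).

81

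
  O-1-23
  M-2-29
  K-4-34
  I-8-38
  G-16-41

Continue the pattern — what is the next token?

Letter — letters move back 2 places in the alphabet: O, M, K, I, G → E.
Second component goes 1, 2, 4, 8, 16 → 32 (×2 each step).
Third component: differences are 6, 5, 4, … (decreasing by 1 each time); 23, 29, 34, 38, 41 → 43.
Putting it together: E-32-43.

E-32-43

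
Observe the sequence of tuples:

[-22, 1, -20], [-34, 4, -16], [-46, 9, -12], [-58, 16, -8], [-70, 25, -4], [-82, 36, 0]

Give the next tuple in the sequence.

First component: −12 each step; -22, -34, -46, -58, -70, -82 → -94.
Second component goes 1, 4, 9, 16, 25, 36 → 49 (perfect squares: 1², 2², 3², …).
Third component: -20, -16, -12, -8, -4, 0 → 4 (+4 each step).
So the next tuple is [-94, 49, 4].

[-94, 49, 4]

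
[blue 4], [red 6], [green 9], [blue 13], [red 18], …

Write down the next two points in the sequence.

[green 24], [blue 31]

Colour — repeats blue → red → green: blue, red, green, blue, red → green → blue.
Second coordinate goes 4, 6, 9, 13, 18 → 24 → 31 (differences are 2, 3, 4, … (increasing by 1 each time)).
Putting the parts together: [green 24] and then [blue 31].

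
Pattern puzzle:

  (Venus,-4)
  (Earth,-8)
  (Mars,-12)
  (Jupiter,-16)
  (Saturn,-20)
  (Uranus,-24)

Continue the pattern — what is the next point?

(Neptune,-28)

Planet goes Venus, Earth, Mars, Jupiter, Saturn, Uranus → Neptune (runs through the planets Mercury→Neptune).
Second entry: −4 each step; -4, -8, -12, -16, -20, -24 → -28.
Putting it together: (Neptune,-28).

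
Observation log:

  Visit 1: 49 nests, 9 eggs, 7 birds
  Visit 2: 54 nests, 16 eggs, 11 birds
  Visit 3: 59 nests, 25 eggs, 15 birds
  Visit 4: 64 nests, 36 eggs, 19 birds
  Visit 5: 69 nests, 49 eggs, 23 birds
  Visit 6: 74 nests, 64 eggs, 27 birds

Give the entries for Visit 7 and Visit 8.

For the nests, +5 each step: 49, 54, 59, 64, 69, 74 → 79 → 84.
Eggs: perfect squares: 3², 4², 5², …; 9, 16, 25, 36, 49, 64 → 81 → 100.
Birds — +4 each step: 7, 11, 15, 19, 23, 27 → 31 → 35.
So the next two lines are 79 nests, 81 eggs, 31 birds and 84 nests, 100 eggs, 35 birds.

79 nests, 81 eggs, 31 birds; 84 nests, 100 eggs, 35 birds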